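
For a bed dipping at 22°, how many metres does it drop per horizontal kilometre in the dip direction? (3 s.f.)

404 m

drop per km = 1000 × tan 22° = 1000 × 0.4040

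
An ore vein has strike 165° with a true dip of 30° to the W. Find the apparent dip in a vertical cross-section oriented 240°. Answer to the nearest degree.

29°

The strike is 165° and the section trends 240°; the acute angle between them is β = 75°.
tan(apparent dip) = tan 30° · sin 75° = 0.5577
apparent dip = arctan 0.5577 = 29.15°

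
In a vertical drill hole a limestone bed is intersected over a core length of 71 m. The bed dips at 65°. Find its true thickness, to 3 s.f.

True thickness t = h · cos(dip) = 71 × cos 65°
t = 71 × 0.4226 = 30.006 m

30.0 m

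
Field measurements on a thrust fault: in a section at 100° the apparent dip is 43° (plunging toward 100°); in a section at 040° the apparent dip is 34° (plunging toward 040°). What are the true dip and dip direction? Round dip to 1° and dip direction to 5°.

Represent each trace as a vector plunging at its apparent dip toward its trend (east-north-up frame): v₁ = (0.720, -0.127, -0.682), v₂ = (0.533, 0.635, -0.559).
The plane normal is n = v₁ × v₂ ∝ (0.504, 0.039, 0.525).
Dip δ = arctan(|n_h|/n_z) = arctan(0.506/0.525) = 43.9°.
Dip direction = azimuth of (n_x, n_y) = atan2(0.504, 0.039) = 86°.

true dip 44°, dip direction 085°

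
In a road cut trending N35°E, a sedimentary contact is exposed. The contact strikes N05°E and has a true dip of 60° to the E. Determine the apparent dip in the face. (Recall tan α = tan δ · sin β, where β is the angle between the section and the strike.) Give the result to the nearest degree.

Angle between strike (N05°E) and section (N35°E): β = 30°.
tan(apparent dip) = tan 60° · sin 30° = 0.8660
apparent dip = arctan 0.8660 = 40.89°

41°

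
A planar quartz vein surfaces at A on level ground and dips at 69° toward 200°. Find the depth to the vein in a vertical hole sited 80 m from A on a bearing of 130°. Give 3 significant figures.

The hole lies 70° from the dip direction, so the down-dip offset is 80 × cos 70° = 27.36 m.
Depth = down-dip offset × tan(dip) = 27.36 × tan 69° = 27.36 × 2.6051
Depth = 71.28 m

71.3 m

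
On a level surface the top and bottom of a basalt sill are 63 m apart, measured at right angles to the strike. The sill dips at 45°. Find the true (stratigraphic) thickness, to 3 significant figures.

True thickness t = w · sin(dip) = 63 × sin 45°
t = 63 × 0.7071 = 44.548 m

44.5 m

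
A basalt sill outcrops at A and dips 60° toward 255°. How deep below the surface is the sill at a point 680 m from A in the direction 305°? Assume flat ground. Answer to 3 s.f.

The hole lies 50° from the dip direction, so the down-dip offset is 680 × cos 50° = 437.10 m.
Depth = down-dip offset × tan(dip) = 437.10 × tan 60° = 437.10 × 1.7321
Depth = 757.07 m

757 m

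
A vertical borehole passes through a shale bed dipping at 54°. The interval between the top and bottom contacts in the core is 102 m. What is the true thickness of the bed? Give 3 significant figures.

True thickness t = h · cos(dip) = 102 × cos 54°
t = 102 × 0.5878 = 59.954 m

60.0 m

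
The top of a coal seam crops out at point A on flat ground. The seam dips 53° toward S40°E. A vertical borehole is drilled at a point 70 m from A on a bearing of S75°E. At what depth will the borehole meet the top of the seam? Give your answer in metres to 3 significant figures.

The hole lies 35° from the dip direction, so the down-dip offset is 70 × cos 35° = 57.34 m.
Depth = down-dip offset × tan(dip) = 57.34 × tan 53° = 57.34 × 1.3270
Depth = 76.09 m

76.1 m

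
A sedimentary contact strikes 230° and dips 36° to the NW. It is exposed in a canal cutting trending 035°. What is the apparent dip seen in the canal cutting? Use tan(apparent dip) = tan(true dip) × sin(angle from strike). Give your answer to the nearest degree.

11°

The strike is 230° and the section trends 035°; the acute angle between them is β = 15°.
tan(apparent dip) = tan 36° · sin 15° = 0.1880
α = arctan(0.1880) = 10.65°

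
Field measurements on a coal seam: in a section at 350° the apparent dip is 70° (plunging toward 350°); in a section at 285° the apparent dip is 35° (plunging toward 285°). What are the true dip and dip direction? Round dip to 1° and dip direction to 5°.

The two traces are lines in the plane: v₁ = (sin 350°·cos 70°, cos 350°·cos 70°, −sin 70°), v₂ = (sin 285°·cos 35°, cos 285°·cos 35°, −sin 35°).
Cross product v₁ × v₂ gives the pole to the plane: n ∝ (0.006, 0.709, 0.254).
tan δ = √(n_x²+n_y²)/n_z = 0.709/0.254, so δ = 70.3°.
The horizontal component of n points toward azimuth atan2(n_x, n_y) = 0°, the dip direction.

true dip 70°, dip direction 000°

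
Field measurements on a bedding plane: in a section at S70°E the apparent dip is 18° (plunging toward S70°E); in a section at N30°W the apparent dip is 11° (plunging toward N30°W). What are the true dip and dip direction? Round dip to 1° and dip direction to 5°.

Represent each trace as a vector plunging at its apparent dip toward its trend (east-north-up frame): v₁ = (0.894, -0.325, -0.309), v₂ = (-0.491, 0.850, -0.191).
n = v₁ × v₂ = (0.325, 0.322, 0.600) (taken with n_z > 0).
True dip = arccos(n_z / |n|) = arccos(0.7953) = 37.3°.
Dip direction = atan2(0.325, 0.322) = 45° (azimuth of n's horizontal projection).

true dip 37°, dip direction 045°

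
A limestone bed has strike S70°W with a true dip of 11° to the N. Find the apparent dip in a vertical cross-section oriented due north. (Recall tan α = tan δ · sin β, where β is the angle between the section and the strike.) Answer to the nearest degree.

Angle between strike (S70°W) and section (due north): β = 70°.
tan(apparent dip) = tan 11° · sin 70° = 0.1827
apparent dip = arctan 0.1827 = 10.35°

10°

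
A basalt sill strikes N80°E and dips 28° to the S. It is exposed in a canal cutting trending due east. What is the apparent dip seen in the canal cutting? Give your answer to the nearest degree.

5°

Angle between strike (N80°E) and section (due east): β = 10°.
tan(apparent dip) = tan 28° · sin 10° = 0.0923
apparent dip = arctan 0.0923 = 5.28°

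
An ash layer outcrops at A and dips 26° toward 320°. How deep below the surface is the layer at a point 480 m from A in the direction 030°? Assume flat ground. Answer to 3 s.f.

The hole lies 70° from the dip direction, so the down-dip offset is 480 × cos 70° = 164.17 m.
Depth = down-dip offset × tan(dip) = 164.17 × tan 26° = 164.17 × 0.4877
Depth = 80.07 m

80.1 m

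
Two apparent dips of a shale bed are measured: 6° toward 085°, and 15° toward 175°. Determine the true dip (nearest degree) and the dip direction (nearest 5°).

true dip 16°, dip direction 155°

Represent each trace as a vector plunging at its apparent dip toward its trend (east-north-up frame): v₁ = (0.991, 0.087, -0.105), v₂ = (0.084, -0.962, -0.259).
Cross product v₁ × v₂ gives the pole to the plane: n ∝ (0.123, -0.248, 0.961).
Dip δ = arctan(|n_h|/n_z) = arctan(0.276/0.961) = 16.1°.
Dip direction = azimuth of (n_x, n_y) = atan2(0.123, -0.248) = 154°.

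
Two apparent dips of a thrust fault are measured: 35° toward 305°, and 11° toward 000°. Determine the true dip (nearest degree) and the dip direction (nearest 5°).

true dip 37°, dip direction 285°

Each apparent-dip line lies in the plane. As unit vectors (x east, y north, z up), v₁ plunges 35°→305° and v₂ plunges 11°→000°.
Cross product v₁ × v₂ gives the pole to the plane: n ∝ (-0.473, 0.128, 0.659).
True dip = arccos(n_z / |n|) = arccos(0.8021) = 36.7°.
Dip direction = atan2(-0.473, 0.128) = 285° (azimuth of n's horizontal projection).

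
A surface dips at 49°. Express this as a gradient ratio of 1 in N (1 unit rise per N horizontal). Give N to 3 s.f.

1 in 0.869

1 : N means tan θ = 1/N, so N = 1/tan 49° = 1/1.1504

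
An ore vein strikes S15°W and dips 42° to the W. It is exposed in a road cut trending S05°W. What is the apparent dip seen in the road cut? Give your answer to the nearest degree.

The strike is S15°W and the section trends S05°W; the acute angle between them is β = 10°.
tan(apparent dip) = tan 42° · sin 10° = 0.1564
α = arctan(0.1564) = 8.89°

9°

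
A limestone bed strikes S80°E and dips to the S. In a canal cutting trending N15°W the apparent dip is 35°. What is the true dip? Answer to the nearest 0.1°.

37.7°

The section is 65° from the strike.
tan δ = tan α / sin β = tan 35° / sin 65° = 0.7002 / 0.9063 = 0.7726
δ = arctan(0.7726) = 37.69°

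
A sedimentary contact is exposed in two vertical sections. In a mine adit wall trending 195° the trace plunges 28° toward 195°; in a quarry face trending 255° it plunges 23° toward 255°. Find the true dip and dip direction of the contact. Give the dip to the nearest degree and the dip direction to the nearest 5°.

true dip 29°, dip direction 215°

Each apparent-dip line lies in the plane. As unit vectors (x east, y north, z up), v₁ plunges 28°→195° and v₂ plunges 23°→255°.
The plane normal is n = v₁ × v₂ ∝ (-0.221, -0.328, 0.704).
Dip δ = arctan(|n_h|/n_z) = arctan(0.396/0.704) = 29.4°.
Dip direction = azimuth of (n_x, n_y) = atan2(-0.221, -0.328) = 214°.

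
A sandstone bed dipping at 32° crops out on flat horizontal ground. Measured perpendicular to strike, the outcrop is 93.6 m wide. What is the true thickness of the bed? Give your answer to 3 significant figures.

True thickness t = w · sin(dip) = 93.6 × sin 32°
t = 93.6 × 0.5299 = 49.600 m

49.6 m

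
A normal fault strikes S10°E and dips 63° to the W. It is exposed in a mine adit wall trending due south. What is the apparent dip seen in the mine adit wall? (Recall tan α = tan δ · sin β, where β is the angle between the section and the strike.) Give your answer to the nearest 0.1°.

Angle between strike (S10°E) and section (due south): β = 10°.
tan(apparent dip) = tan 63° · sin 10° = 0.3408
apparent dip = arctan 0.3408 = 18.82°

18.8°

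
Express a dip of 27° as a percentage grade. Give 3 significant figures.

51.0%

grade % = 100 × tan 27° = 100 × 0.5095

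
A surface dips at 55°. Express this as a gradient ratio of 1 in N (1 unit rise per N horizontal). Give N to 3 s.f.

1 : N means tan θ = 1/N, so N = 1/tan 55° = 1/1.4281

1 in 0.700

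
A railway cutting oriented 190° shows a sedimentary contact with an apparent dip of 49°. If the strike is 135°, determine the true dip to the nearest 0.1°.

β = acute angle between strike 135° and section 190° = 55°.
tan δ = tan α / sin β = tan 49° / sin 55° = 1.1504 / 0.8192 = 1.4043
true dip = arctan 1.4043 = 54.55°

54.5°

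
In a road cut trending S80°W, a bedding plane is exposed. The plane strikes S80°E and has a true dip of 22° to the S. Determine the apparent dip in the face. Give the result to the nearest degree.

8°

Angle between strike (S80°E) and section (S80°W): β = 20°.
tan(apparent dip) = tan 22° · sin 20° = 0.1382
apparent dip = arctan 0.1382 = 7.87°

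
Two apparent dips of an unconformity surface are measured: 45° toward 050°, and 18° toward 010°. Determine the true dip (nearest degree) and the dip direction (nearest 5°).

Represent each trace as a vector plunging at its apparent dip toward its trend (east-north-up frame): v₁ = (0.542, 0.455, -0.707), v₂ = (0.165, 0.937, -0.309).
The plane normal is n = v₁ × v₂ ∝ (0.522, 0.051, 0.432).
Dip δ = arctan(|n_h|/n_z) = arctan(0.524/0.432) = 50.5°.
Dip direction = atan2(0.522, 0.051) = 84° (azimuth of n's horizontal projection).

true dip 50°, dip direction 085°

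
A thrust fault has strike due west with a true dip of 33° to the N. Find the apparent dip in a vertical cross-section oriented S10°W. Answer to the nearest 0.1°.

32.6°

The section lies 80° from the strike.
tan(apparent dip) = tan 33° · sin 80° = 0.6395
α = arctan(0.6395) = 32.60°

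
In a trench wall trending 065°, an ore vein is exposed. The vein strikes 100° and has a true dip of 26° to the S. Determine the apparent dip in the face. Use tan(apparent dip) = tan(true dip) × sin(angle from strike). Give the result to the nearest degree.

16°

The strike is 100° and the section trends 065°; the acute angle between them is β = 35°.
tan(apparent dip) = tan 26° · sin 35° = 0.2798
apparent dip = arctan 0.2798 = 15.63°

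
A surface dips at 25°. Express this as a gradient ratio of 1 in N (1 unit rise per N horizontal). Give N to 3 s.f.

1 in 2.14

1 : N means tan θ = 1/N, so N = 1/tan 25° = 1/0.4663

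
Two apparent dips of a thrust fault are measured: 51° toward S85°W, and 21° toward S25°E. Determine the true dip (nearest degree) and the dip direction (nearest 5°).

Each apparent-dip line lies in the plane. As unit vectors (x east, y north, z up), v₁ plunges 51°→S85°W and v₂ plunges 21°→S25°E.
The plane normal is n = v₁ × v₂ ∝ (-0.638, -0.531, 0.552).
tan δ = √(n_x²+n_y²)/n_z = 0.830/0.552, so δ = 56.4°.
Dip direction = azimuth of (n_x, n_y) = atan2(-0.638, -0.531) = 230°.

true dip 56°, dip direction 230°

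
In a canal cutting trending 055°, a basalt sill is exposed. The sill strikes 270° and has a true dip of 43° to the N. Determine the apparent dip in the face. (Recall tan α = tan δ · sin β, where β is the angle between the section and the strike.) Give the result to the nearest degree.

The strike is 270° and the section trends 055°; the acute angle between them is β = 35°.
tan α = tan 43° × sin 35° = 0.9325 × 0.5736 = 0.5349
α = arctan(0.5349) = 28.14°

28°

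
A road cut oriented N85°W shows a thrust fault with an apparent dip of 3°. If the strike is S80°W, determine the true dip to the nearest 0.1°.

11.4°

The section is 15° from the strike.
tan δ = tan α / sin β = tan 3° / sin 15° = 0.0524 / 0.2588 = 0.2025
δ = arctan(0.2025) = 11.45°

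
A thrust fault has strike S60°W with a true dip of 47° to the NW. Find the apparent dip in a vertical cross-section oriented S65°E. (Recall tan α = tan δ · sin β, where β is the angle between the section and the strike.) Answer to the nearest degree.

Angle between strike (S60°W) and section (S65°E): β = 55°.
tan(apparent dip) = tan 47° · sin 55° = 0.8784
apparent dip = arctan 0.8784 = 41.30°

41°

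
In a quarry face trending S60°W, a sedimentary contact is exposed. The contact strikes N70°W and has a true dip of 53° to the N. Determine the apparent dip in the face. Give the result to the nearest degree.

The section lies 50° from the strike.
tan α = tan 53° × sin 50° = 1.3270 × 0.7660 = 1.0166
α = arctan(1.0166) = 45.47°

45°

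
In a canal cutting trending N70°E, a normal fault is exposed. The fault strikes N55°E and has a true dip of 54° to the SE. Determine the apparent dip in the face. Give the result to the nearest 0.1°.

The strike is N55°E and the section trends N70°E; the acute angle between them is β = 15°.
tan α = tan 54° × sin 15° = 1.3764 × 0.2588 = 0.3562
α = arctan(0.3562) = 19.61°

19.6°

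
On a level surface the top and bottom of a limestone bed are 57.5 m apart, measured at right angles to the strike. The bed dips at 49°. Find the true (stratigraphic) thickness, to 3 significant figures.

True thickness t = w · sin(dip) = 57.5 × sin 49°
t = 57.5 × 0.7547 = 43.396 m

43.4 m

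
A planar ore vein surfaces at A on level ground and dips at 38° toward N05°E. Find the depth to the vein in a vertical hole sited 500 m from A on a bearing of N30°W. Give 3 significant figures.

The hole lies 35° from the dip direction, so the down-dip offset is 500 × cos 35° = 409.58 m.
Depth = down-dip offset × tan(dip) = 409.58 × tan 38° = 409.58 × 0.7813
Depth = 320.00 m

320 m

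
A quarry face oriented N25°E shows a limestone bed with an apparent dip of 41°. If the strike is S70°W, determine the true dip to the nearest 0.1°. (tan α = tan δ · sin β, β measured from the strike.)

50.9°

β = acute angle between strike S70°W and section N25°E = 45°.
tan(true dip) = tan 41° / sin 45° = 1.2294
δ = arctan(1.2294) = 50.87°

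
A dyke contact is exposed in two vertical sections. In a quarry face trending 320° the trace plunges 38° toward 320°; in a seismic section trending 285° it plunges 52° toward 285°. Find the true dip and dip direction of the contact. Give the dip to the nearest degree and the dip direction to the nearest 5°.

Each apparent-dip line lies in the plane. As unit vectors (x east, y north, z up), v₁ plunges 38°→320° and v₂ plunges 52°→285°.
n = v₁ × v₂ = (-0.378, -0.033, 0.278) (taken with n_z > 0).
tan δ = √(n_x²+n_y²)/n_z = 0.379/0.278, so δ = 53.7°.
Dip direction = azimuth of (n_x, n_y) = atan2(-0.378, -0.033) = 265°.

true dip 54°, dip direction 265°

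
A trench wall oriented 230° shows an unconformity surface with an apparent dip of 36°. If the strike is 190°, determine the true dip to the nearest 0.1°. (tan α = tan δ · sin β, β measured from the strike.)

The section is 40° from the strike.
tan δ = tan α / sin β = tan 36° / sin 40° = 0.7265 / 0.6428 = 1.1303
δ = arctan(1.1303) = 48.50°

48.5°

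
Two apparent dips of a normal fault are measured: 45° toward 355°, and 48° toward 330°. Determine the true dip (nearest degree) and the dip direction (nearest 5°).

true dip 48°, dip direction 330°

The two traces are lines in the plane: v₁ = (sin 355°·cos 45°, cos 355°·cos 45°, −sin 45°), v₂ = (sin 330°·cos 48°, cos 330°·cos 48°, −sin 48°).
The plane normal is n = v₁ × v₂ ∝ (-0.114, 0.191, 0.200).
tan δ = √(n_x²+n_y²)/n_z = 0.222/0.200, so δ = 48.0°.
Dip direction = azimuth of (n_x, n_y) = atan2(-0.114, 0.191) = 329°.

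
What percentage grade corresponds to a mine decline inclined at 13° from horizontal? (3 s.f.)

23.1%

grade % = 100 × tan 13° = 100 × 0.2309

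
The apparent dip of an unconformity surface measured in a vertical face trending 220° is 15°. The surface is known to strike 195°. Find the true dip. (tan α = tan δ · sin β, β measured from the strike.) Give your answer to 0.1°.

The section is 25° from the strike.
tan(true dip) = tan 15° / sin 25° = 0.6340
true dip = arctan 0.6340 = 32.38°

32.4°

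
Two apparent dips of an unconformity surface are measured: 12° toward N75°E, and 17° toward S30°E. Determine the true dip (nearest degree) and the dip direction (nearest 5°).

true dip 19°, dip direction 125°

Each apparent-dip line lies in the plane. As unit vectors (x east, y north, z up), v₁ plunges 12°→N75°E and v₂ plunges 17°→S30°E.
n = v₁ × v₂ = (0.246, -0.177, 0.904) (taken with n_z > 0).
tan δ = √(n_x²+n_y²)/n_z = 0.303/0.904, so δ = 18.5°.
Dip direction = atan2(0.246, -0.177) = 126° (azimuth of n's horizontal projection).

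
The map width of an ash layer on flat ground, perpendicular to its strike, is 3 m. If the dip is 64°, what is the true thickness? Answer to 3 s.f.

True thickness t = w · sin(dip) = 3 × sin 64°
t = 3 × 0.8988 = 2.696 m

2.70 m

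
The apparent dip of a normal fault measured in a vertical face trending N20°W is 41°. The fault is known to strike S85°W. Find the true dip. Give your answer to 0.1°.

42.0°

β = acute angle between strike S85°W and section N20°W = 75°.
tan δ = tan α / sin β = tan 41° / sin 75° = 0.8693 / 0.9659 = 0.9000
δ = arctan(0.9000) = 41.99°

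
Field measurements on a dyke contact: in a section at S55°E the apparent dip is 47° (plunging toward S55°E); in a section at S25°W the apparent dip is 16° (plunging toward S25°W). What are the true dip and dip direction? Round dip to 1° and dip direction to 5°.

Represent each trace as a vector plunging at its apparent dip toward its trend (east-north-up frame): v₁ = (0.559, -0.391, -0.731), v₂ = (-0.406, -0.871, -0.276).
n = v₁ × v₂ = (0.529, -0.451, 0.646) (taken with n_z > 0).
True dip = arccos(n_z / |n|) = arccos(0.6804) = 47.1°.
The horizontal component of n points toward azimuth atan2(n_x, n_y) = 130°, the dip direction.

true dip 47°, dip direction 130°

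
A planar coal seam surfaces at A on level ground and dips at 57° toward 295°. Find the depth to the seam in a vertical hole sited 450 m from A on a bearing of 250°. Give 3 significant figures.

490 m

The hole lies 45° from the dip direction, so the down-dip offset is 450 × cos 45° = 318.20 m.
Depth = down-dip offset × tan(dip) = 318.20 × tan 57° = 318.20 × 1.5399
Depth = 489.98 m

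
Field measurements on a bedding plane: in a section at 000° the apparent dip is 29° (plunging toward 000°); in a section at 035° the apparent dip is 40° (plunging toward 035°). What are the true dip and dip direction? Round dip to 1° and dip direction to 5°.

true dip 41°, dip direction 050°

The two traces are lines in the plane: v₁ = (sin 0°·cos 29°, cos 0°·cos 29°, −sin 29°), v₂ = (sin 35°·cos 40°, cos 35°·cos 40°, −sin 40°).
The plane normal is n = v₁ × v₂ ∝ (0.258, 0.213, 0.384).
Dip δ = arctan(|n_h|/n_z) = arctan(0.335/0.384) = 41.0°.
Dip direction = atan2(0.258, 0.213) = 50° (azimuth of n's horizontal projection).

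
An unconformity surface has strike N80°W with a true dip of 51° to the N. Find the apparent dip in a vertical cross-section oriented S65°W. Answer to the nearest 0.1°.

Angle between strike (N80°W) and section (S65°W): β = 35°.
tan(apparent dip) = tan 51° · sin 35° = 0.7083
α = arctan(0.7083) = 35.31°

35.3°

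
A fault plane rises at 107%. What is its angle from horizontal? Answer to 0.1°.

46.9°

tan θ = 107/100 = 1.0700
θ = arctan(1.0700) = 46.94°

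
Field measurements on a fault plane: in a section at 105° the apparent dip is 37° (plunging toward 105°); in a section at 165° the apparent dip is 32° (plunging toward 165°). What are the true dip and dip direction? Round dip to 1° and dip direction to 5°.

true dip 39°, dip direction 125°

Represent each trace as a vector plunging at its apparent dip toward its trend (east-north-up frame): v₁ = (0.771, -0.207, -0.602), v₂ = (0.219, -0.819, -0.530).
n = v₁ × v₂ = (0.383, -0.277, 0.587) (taken with n_z > 0).
True dip = arccos(n_z / |n|) = arccos(0.7785) = 38.9°.
The horizontal component of n points toward azimuth atan2(n_x, n_y) = 126°, the dip direction.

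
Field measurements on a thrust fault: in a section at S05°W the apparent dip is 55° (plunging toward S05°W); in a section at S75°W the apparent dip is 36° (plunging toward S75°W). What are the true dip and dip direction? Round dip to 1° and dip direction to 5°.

true dip 55°, dip direction 195°

Each apparent-dip line lies in the plane. As unit vectors (x east, y north, z up), v₁ plunges 55°→S05°W and v₂ plunges 36°→S75°W.
n = v₁ × v₂ = (-0.164, -0.611, 0.436) (taken with n_z > 0).
tan δ = √(n_x²+n_y²)/n_z = 0.632/0.436, so δ = 55.4°.
The horizontal component of n points toward azimuth atan2(n_x, n_y) = 195°, the dip direction.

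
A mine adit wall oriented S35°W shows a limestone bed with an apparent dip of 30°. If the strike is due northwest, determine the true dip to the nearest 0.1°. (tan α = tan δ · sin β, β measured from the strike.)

The section is 80° from the strike.
tan δ = tan α / sin β = tan 30° / sin 80° = 0.5774 / 0.9848 = 0.5863
true dip = arctan 0.5863 = 30.38°

30.4°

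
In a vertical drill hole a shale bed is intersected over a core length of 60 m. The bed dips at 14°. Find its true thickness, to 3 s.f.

58.2 m

True thickness t = h · cos(dip) = 60 × cos 14°
t = 60 × 0.9703 = 58.218 m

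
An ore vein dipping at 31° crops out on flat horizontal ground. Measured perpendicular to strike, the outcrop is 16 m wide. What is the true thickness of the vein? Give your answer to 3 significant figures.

True thickness t = w · sin(dip) = 16 × sin 31°
t = 16 × 0.5150 = 8.241 m

8.24 m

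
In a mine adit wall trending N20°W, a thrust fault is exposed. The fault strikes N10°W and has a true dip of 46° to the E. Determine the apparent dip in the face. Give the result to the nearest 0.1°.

10.2°

Angle between strike (N10°W) and section (N20°W): β = 10°.
tan α = tan 46° × sin 10° = 1.0355 × 0.1736 = 0.1798
apparent dip = arctan 0.1798 = 10.19°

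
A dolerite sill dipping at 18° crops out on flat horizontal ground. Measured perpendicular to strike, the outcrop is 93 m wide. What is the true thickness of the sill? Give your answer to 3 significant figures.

True thickness t = w · sin(dip) = 93 × sin 18°
t = 93 × 0.3090 = 28.739 m

28.7 m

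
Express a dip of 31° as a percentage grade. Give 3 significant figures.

60.1%

grade % = 100 × tan 31° = 100 × 0.6009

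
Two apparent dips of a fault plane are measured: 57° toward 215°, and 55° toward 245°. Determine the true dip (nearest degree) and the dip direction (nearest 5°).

true dip 57°, dip direction 220°

The two traces are lines in the plane: v₁ = (sin 215°·cos 57°, cos 215°·cos 57°, −sin 57°), v₂ = (sin 245°·cos 55°, cos 245°·cos 55°, −sin 55°).
Cross product v₁ × v₂ gives the pole to the plane: n ∝ (-0.162, -0.180, 0.156).
Dip δ = arctan(|n_h|/n_z) = arctan(0.242/0.156) = 57.2°.
Dip direction = atan2(-0.162, -0.180) = 222° (azimuth of n's horizontal projection).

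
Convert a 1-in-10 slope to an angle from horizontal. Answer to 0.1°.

tan θ = 1/10 = 0.1000
θ = arctan(0.1000) = 5.71°

5.7°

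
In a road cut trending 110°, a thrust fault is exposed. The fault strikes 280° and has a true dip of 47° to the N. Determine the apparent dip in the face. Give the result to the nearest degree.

11°

The strike is 280° and the section trends 110°; the acute angle between them is β = 10°.
tan(apparent dip) = tan 47° · sin 10° = 0.1862
apparent dip = arctan 0.1862 = 10.55°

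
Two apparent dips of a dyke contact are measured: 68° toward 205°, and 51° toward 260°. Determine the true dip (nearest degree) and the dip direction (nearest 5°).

Each apparent-dip line lies in the plane. As unit vectors (x east, y north, z up), v₁ plunges 68°→205° and v₂ plunges 51°→260°.
The plane normal is n = v₁ × v₂ ∝ (-0.163, -0.452, 0.193).
True dip = arccos(n_z / |n|) = arccos(0.3733) = 68.1°.
Dip direction = azimuth of (n_x, n_y) = atan2(-0.163, -0.452) = 200°.

true dip 68°, dip direction 200°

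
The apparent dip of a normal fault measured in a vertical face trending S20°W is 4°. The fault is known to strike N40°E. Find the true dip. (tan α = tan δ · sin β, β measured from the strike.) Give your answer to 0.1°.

β = acute angle between strike N40°E and section S20°W = 20°.
tan(true dip) = tan 4° / sin 20° = 0.2045
true dip = arctan 0.2045 = 11.56°

11.6°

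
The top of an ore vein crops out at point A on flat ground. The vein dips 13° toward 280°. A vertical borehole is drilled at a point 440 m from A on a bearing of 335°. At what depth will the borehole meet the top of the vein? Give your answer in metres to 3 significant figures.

The hole lies 55° from the dip direction, so the down-dip offset is 440 × cos 55° = 252.37 m.
Depth = down-dip offset × tan(dip) = 252.37 × tan 13° = 252.37 × 0.2309
Depth = 58.27 m

58.3 m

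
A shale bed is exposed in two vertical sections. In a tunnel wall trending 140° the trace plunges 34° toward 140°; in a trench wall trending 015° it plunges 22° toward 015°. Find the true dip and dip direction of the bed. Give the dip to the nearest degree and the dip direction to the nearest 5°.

true dip 50°, dip direction 085°

The two traces are lines in the plane: v₁ = (sin 140°·cos 34°, cos 140°·cos 34°, −sin 34°), v₂ = (sin 15°·cos 22°, cos 15°·cos 22°, −sin 22°).
n = v₁ × v₂ = (0.739, 0.065, 0.630) (taken with n_z > 0).
Dip δ = arctan(|n_h|/n_z) = arctan(0.742/0.630) = 49.7°.
Dip direction = azimuth of (n_x, n_y) = atan2(0.739, 0.065) = 85°.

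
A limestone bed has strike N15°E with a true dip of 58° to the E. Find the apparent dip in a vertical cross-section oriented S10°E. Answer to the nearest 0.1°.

34.1°

The strike is N15°E and the section trends S10°E; the acute angle between them is β = 25°.
tan α = tan 58° × sin 25° = 1.6003 × 0.4226 = 0.6763
α = arctan(0.6763) = 34.07°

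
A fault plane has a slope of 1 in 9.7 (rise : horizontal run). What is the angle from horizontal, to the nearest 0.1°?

5.9°

tan θ = 1/9.7 = 0.1031
θ = arctan(0.1031) = 5.89°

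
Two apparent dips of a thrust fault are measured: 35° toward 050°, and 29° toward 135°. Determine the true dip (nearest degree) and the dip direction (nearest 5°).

Represent each trace as a vector plunging at its apparent dip toward its trend (east-north-up frame): v₁ = (0.628, 0.527, -0.574), v₂ = (0.618, -0.618, -0.485).
The plane normal is n = v₁ × v₂ ∝ (0.610, 0.051, 0.714).
Dip δ = arctan(|n_h|/n_z) = arctan(0.612/0.714) = 40.6°.
Dip direction = atan2(0.610, 0.051) = 85° (azimuth of n's horizontal projection).

true dip 41°, dip direction 085°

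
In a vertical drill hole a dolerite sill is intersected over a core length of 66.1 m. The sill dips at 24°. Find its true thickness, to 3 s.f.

60.4 m

True thickness t = h · cos(dip) = 66.1 × cos 24°
t = 66.1 × 0.9135 = 60.385 m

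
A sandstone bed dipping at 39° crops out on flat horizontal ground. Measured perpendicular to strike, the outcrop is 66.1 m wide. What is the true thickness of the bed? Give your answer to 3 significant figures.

True thickness t = w · sin(dip) = 66.1 × sin 39°
t = 66.1 × 0.6293 = 41.598 m

41.6 m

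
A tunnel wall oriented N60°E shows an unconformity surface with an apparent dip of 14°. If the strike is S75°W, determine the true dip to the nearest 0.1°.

β = acute angle between strike S75°W and section N60°E = 15°.
tan(true dip) = tan 14° / sin 15° = 0.9633
true dip = arctan 0.9633 = 43.93°

43.9°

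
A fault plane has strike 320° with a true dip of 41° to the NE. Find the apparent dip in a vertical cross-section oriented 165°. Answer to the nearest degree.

20°

The section lies 25° from the strike.
tan(apparent dip) = tan 41° · sin 25° = 0.3674
α = arctan(0.3674) = 20.17°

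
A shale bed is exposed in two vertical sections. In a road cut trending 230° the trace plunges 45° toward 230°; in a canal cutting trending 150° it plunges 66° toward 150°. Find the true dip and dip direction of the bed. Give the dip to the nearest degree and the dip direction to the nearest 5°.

Represent each trace as a vector plunging at its apparent dip toward its trend (east-north-up frame): v₁ = (-0.542, -0.455, -0.707), v₂ = (0.203, -0.352, -0.914).
The plane normal is n = v₁ × v₂ ∝ (0.166, -0.639, 0.283).
True dip = arccos(n_z / |n|) = arccos(0.3944) = 66.8°.
Dip direction = atan2(0.166, -0.639) = 165° (azimuth of n's horizontal projection).

true dip 67°, dip direction 165°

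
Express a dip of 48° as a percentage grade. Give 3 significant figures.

111%

grade % = 100 × tan 48° = 100 × 1.1106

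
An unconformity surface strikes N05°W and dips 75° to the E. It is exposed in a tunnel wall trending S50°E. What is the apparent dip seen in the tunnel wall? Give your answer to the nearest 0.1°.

69.2°

The strike is N05°W and the section trends S50°E; the acute angle between them is β = 45°.
tan α = tan 75° × sin 45° = 3.7321 × 0.7071 = 2.6390
α = arctan(2.6390) = 69.25°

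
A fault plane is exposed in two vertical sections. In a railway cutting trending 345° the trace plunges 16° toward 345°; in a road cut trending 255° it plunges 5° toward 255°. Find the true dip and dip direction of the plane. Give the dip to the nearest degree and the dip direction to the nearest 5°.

true dip 17°, dip direction 330°

Represent each trace as a vector plunging at its apparent dip toward its trend (east-north-up frame): v₁ = (-0.249, 0.929, -0.276), v₂ = (-0.962, -0.258, -0.087).
n = v₁ × v₂ = (-0.152, 0.244, 0.958) (taken with n_z > 0).
True dip = arccos(n_z / |n|) = arccos(0.9579) = 16.7°.
The horizontal component of n points toward azimuth atan2(n_x, n_y) = 328°, the dip direction.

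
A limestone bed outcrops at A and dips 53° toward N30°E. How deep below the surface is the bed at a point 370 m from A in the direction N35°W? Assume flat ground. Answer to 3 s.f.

208 m

The hole lies 65° from the dip direction, so the down-dip offset is 370 × cos 65° = 156.37 m.
Depth = down-dip offset × tan(dip) = 156.37 × tan 53° = 156.37 × 1.3270
Depth = 207.51 m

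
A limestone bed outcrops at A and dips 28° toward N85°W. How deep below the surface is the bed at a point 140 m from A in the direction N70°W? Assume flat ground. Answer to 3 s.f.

The hole lies 15° from the dip direction, so the down-dip offset is 140 × cos 15° = 135.23 m.
Depth = down-dip offset × tan(dip) = 135.23 × tan 28° = 135.23 × 0.5317
Depth = 71.90 m

71.9 m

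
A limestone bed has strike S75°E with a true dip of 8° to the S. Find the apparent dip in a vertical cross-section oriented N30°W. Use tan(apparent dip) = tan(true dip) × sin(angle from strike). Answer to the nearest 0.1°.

The strike is S75°E and the section trends N30°W; the acute angle between them is β = 45°.
tan(apparent dip) = tan 8° · sin 45° = 0.0994
α = arctan(0.0994) = 5.68°

5.7°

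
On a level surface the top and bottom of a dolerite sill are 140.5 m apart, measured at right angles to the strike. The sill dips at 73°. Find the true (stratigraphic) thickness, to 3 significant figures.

134 m

True thickness t = w · sin(dip) = 140.5 × sin 73°
t = 140.5 × 0.9563 = 134.361 m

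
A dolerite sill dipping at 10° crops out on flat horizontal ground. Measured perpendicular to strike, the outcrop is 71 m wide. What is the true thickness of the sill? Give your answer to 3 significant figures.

True thickness t = w · sin(dip) = 71 × sin 10°
t = 71 × 0.1736 = 12.329 m

12.3 m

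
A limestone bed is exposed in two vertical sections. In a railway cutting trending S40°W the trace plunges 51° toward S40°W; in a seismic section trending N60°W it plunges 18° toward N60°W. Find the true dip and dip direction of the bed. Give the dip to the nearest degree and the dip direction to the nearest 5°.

Each apparent-dip line lies in the plane. As unit vectors (x east, y north, z up), v₁ plunges 51°→S40°W and v₂ plunges 18°→N60°W.
n = v₁ × v₂ = (-0.519, -0.515, 0.589) (taken with n_z > 0).
True dip = arccos(n_z / |n|) = arccos(0.6278) = 51.1°.
The horizontal component of n points toward azimuth atan2(n_x, n_y) = 225°, the dip direction.

true dip 51°, dip direction 225°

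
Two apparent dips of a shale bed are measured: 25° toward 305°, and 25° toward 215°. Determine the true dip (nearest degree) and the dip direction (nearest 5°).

The two traces are lines in the plane: v₁ = (sin 305°·cos 25°, cos 305°·cos 25°, −sin 25°), v₂ = (sin 215°·cos 25°, cos 215°·cos 25°, −sin 25°).
n = v₁ × v₂ = (-0.533, -0.094, 0.821) (taken with n_z > 0).
Dip δ = arctan(|n_h|/n_z) = arctan(0.542/0.821) = 33.4°.
The horizontal component of n points toward azimuth atan2(n_x, n_y) = 260°, the dip direction.

true dip 33°, dip direction 260°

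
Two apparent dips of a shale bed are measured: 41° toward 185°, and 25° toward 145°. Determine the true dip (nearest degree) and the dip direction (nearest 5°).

The two traces are lines in the plane: v₁ = (sin 185°·cos 41°, cos 185°·cos 41°, −sin 41°), v₂ = (sin 145°·cos 25°, cos 145°·cos 25°, −sin 25°).
The plane normal is n = v₁ × v₂ ∝ (-0.169, -0.369, 0.440).
Dip δ = arctan(|n_h|/n_z) = arctan(0.406/0.440) = 42.7°.
Dip direction = atan2(-0.169, -0.369) = 205° (azimuth of n's horizontal projection).

true dip 43°, dip direction 205°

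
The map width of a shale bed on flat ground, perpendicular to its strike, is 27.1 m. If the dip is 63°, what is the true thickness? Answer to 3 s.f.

24.1 m

True thickness t = w · sin(dip) = 27.1 × sin 63°
t = 27.1 × 0.8910 = 24.146 m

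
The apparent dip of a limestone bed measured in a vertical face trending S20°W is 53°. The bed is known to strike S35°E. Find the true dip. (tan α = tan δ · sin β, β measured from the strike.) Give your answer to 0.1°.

58.3°

The section is 55° from the strike.
tan(true dip) = tan 53° / sin 55° = 1.6200
true dip = arctan 1.6200 = 58.31°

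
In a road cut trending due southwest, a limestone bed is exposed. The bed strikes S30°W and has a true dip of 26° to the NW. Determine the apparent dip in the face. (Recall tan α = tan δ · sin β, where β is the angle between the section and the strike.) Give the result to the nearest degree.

Angle between strike (S30°W) and section (due southwest): β = 15°.
tan(apparent dip) = tan 26° · sin 15° = 0.1262
apparent dip = arctan 0.1262 = 7.19°

7°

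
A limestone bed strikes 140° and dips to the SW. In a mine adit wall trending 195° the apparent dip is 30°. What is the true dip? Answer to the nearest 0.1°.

The section is 55° from the strike.
tan(true dip) = tan 30° / sin 55° = 0.7048
true dip = arctan 0.7048 = 35.18°

35.2°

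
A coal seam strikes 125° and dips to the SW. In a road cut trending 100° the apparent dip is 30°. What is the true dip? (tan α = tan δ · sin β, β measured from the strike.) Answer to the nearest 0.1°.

53.8°

β = acute angle between strike 125° and section 100° = 25°.
tan(true dip) = tan 30° / sin 25° = 1.3661
δ = arctan(1.3661) = 53.80°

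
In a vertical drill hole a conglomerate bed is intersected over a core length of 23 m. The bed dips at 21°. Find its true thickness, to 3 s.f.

21.5 m

True thickness t = h · cos(dip) = 23 × cos 21°
t = 23 × 0.9336 = 21.472 m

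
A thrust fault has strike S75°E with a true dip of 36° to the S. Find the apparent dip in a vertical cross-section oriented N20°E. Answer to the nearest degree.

The section lies 85° from the strike.
tan α = tan 36° × sin 85° = 0.7265 × 0.9962 = 0.7238
α = arctan(0.7238) = 35.90°

36°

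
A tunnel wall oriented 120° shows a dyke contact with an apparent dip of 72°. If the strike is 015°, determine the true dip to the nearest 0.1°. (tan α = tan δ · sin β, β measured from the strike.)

The section is 75° from the strike.
tan δ = tan α / sin β = tan 72° / sin 75° = 3.0777 / 0.9659 = 3.1863
δ = arctan(3.1863) = 72.58°

72.6°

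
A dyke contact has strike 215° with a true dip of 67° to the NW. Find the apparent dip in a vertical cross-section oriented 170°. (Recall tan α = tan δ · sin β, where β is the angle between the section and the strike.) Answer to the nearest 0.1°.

The section lies 45° from the strike.
tan(apparent dip) = tan 67° · sin 45° = 1.6658
apparent dip = arctan 1.6658 = 59.02°

59.0°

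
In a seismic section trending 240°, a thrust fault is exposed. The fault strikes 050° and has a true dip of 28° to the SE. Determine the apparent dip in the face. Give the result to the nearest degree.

5°

The section lies 10° from the strike.
tan α = tan 28° × sin 10° = 0.5317 × 0.1736 = 0.0923
apparent dip = arctan 0.0923 = 5.28°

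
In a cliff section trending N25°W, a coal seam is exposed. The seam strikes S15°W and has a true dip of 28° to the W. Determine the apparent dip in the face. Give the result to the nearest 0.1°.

The section lies 40° from the strike.
tan α = tan 28° × sin 40° = 0.5317 × 0.6428 = 0.3418
apparent dip = arctan 0.3418 = 18.87°

18.9°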